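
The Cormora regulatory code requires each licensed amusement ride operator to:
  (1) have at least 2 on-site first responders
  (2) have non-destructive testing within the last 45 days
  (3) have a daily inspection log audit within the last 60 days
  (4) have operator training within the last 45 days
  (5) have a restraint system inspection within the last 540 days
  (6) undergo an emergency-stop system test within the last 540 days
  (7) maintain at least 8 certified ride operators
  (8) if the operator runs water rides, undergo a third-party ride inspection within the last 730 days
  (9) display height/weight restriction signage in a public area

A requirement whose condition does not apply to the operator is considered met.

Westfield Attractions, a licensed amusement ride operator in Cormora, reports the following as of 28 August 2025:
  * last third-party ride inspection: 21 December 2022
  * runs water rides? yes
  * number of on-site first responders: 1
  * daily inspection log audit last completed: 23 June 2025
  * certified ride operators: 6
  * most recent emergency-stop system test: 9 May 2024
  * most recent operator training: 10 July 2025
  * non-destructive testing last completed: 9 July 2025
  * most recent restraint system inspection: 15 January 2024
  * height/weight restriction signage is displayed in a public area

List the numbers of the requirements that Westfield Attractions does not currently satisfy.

1. on-site first responders 1 < 2 → not met
2. non-destructive testing 50 days ago vs limit 45 → not met
3. daily inspection log audit 66 days ago vs limit 60 → not met
4. operator training 49 days ago vs limit 45 → not met
5. restraint system inspection 591 days ago vs limit 540 → not met
6. emergency-stop system test 476 days ago vs limit 540 → met
7. certified ride operators 6 < 8 → not met
8. condition 'runs water rides' holds; third-party ride inspection 981 days ago vs limit 730 → not met
9. height/weight restriction signage present → met
Not met: 1, 2, 3, 4, 5, 7, 8

1, 2, 3, 4, 5, 7, 8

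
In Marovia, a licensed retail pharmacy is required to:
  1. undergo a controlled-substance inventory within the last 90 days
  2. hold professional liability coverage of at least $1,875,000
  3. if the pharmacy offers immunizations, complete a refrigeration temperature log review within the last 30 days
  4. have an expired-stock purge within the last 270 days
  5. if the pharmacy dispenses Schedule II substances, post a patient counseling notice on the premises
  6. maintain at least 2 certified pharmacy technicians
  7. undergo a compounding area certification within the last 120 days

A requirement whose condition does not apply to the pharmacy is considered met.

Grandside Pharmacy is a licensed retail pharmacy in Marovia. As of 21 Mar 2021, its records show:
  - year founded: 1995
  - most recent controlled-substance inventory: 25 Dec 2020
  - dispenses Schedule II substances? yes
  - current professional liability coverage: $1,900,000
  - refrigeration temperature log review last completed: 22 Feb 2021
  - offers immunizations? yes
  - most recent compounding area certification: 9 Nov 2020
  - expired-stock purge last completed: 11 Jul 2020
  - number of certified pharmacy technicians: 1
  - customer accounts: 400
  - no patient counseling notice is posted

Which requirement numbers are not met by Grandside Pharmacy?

5, 6, 7

1. controlled-substance inventory 86 days ago vs limit 90 → met
2. professional liability coverage $1,900,000 ≥ $1,875,000 → met
3. condition 'offers immunizations' holds; refrigeration temperature log review 27 days ago vs limit 30 → met
4. expired-stock purge 253 days ago vs limit 270 → met
5. condition 'dispenses Schedule II substances' holds; patient counseling notice absent → not met
6. certified pharmacy technicians 1 < 2 → not met
7. compounding area certification 132 days ago vs limit 120 → not met
Not met: 5, 6, 7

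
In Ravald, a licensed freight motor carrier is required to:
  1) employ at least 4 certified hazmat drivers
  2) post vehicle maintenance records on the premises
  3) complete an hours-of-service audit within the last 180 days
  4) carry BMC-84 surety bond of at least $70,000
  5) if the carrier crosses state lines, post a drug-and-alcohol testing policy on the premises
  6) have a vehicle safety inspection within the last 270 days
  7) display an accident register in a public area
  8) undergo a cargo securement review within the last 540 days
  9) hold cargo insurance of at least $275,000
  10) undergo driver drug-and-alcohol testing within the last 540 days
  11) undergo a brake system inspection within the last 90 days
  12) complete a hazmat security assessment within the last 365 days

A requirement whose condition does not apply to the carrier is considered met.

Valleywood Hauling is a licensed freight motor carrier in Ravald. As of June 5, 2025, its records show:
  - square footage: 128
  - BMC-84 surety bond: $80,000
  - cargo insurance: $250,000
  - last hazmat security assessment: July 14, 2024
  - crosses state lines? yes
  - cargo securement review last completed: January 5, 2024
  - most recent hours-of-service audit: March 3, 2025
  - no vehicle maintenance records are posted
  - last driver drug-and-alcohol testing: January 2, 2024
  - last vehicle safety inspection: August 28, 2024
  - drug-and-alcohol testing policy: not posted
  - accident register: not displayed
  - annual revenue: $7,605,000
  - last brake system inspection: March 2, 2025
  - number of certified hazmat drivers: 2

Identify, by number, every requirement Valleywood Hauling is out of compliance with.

1, 2, 5, 6, 7, 9, 11

1. certified hazmat drivers 2 < 4 → not met
2. vehicle maintenance records absent → not met
3. hours-of-service audit 94 days ago vs limit 180 → met
4. BMC-84 surety bond $80,000 ≥ $70,000 → met
5. condition 'crosses state lines' holds; drug-and-alcohol testing policy absent → not met
6. vehicle safety inspection 281 days ago vs limit 270 → not met
7. accident register absent → not met
8. cargo securement review 517 days ago vs limit 540 → met
9. cargo insurance $250,000 < $275,000 → not met
10. driver drug-and-alcohol testing 520 days ago vs limit 540 → met
11. brake system inspection 95 days ago vs limit 90 → not met
12. hazmat security assessment 326 days ago vs limit 365 → met
Not met: 1, 2, 5, 6, 7, 9, 11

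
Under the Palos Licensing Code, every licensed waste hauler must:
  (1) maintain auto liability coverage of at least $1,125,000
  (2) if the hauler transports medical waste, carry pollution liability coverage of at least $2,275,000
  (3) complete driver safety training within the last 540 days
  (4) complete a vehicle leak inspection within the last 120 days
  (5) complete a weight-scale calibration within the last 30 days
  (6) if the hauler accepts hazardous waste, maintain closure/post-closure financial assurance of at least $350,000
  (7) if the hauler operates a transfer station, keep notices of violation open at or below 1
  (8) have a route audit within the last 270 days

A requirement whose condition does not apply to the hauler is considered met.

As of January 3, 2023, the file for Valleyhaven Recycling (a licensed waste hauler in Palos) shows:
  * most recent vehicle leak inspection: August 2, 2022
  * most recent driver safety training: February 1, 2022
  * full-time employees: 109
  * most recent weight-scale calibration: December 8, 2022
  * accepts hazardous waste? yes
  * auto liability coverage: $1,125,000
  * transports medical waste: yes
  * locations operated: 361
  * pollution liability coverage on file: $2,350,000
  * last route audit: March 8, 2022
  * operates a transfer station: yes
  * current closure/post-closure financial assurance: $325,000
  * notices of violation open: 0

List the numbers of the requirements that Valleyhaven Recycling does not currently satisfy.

4, 6, 8

1. auto liability coverage $1,125,000 ≥ $1,125,000 → met
2. condition 'transports medical waste' holds; pollution liability coverage $2,350,000 ≥ $2,275,000 → met
3. driver safety training 336 days ago vs limit 540 → met
4. vehicle leak inspection 154 days ago vs limit 120 → not met
5. weight-scale calibration 26 days ago vs limit 30 → met
6. condition 'accepts hazardous waste' holds; closure/post-closure financial assurance $325,000 < $350,000 → not met
7. condition 'operates a transfer station' holds; notices of violation open 0 ≤ 1 → met
8. route audit 301 days ago vs limit 270 → not met
Not met: 4, 6, 8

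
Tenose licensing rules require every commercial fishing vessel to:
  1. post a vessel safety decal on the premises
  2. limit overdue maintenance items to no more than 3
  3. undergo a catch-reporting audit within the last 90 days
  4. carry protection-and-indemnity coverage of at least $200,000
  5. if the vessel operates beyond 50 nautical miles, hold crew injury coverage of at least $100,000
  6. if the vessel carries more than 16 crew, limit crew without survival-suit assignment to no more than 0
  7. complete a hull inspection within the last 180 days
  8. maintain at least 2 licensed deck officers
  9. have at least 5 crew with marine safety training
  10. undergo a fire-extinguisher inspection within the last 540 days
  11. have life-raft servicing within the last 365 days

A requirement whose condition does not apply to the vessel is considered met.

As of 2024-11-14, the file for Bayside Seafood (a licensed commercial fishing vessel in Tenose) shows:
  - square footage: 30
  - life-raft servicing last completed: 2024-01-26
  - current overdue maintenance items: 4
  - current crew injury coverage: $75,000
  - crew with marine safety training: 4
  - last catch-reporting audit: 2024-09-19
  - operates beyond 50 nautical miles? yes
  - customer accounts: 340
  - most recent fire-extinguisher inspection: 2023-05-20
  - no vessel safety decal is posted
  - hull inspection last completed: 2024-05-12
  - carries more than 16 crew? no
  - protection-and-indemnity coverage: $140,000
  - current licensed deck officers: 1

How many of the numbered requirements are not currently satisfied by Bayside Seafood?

8

1. vessel safety decal absent → not met
2. overdue maintenance items 4 > 3 → not met
3. catch-reporting audit 56 days ago vs limit 90 → met
4. protection-and-indemnity coverage $140,000 < $200,000 → not met
5. condition 'operates beyond 50 nautical miles' holds; crew injury coverage $75,000 < $100,000 → not met
6. condition 'carries more than 16 crew' does not hold → requirement n/a → met
7. hull inspection 186 days ago vs limit 180 → not met
8. licensed deck officers 1 < 2 → not met
9. crew with marine safety training 4 < 5 → not met
10. fire-extinguisher inspection 544 days ago vs limit 540 → not met
11. life-raft servicing 293 days ago vs limit 365 → met
Not met: 8 of 11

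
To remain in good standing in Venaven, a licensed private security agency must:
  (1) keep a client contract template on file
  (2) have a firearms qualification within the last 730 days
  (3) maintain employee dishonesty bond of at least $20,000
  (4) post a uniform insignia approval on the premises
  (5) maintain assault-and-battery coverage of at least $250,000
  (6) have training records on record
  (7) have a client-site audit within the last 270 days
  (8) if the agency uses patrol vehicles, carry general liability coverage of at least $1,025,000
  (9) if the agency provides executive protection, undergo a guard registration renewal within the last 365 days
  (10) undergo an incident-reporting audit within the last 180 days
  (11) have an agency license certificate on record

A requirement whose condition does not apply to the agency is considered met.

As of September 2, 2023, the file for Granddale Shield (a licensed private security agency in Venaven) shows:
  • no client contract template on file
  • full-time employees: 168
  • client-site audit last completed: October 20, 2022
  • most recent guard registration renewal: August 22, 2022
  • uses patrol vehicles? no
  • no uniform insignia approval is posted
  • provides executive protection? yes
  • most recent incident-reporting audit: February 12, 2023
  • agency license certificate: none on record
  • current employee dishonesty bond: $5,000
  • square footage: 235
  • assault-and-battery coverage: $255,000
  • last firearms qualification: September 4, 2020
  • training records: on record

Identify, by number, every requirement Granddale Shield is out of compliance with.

1, 2, 3, 4, 7, 9, 10, 11

1. client contract template absent → not met
2. firearms qualification 1093 days ago vs limit 730 → not met
3. employee dishonesty bond $5,000 < $20,000 → not met
4. uniform insignia approval absent → not met
5. assault-and-battery coverage $255,000 ≥ $250,000 → met
6. training records present → met
7. client-site audit 317 days ago vs limit 270 → not met
8. condition 'uses patrol vehicles' does not hold → requirement n/a → met
9. condition 'provides executive protection' holds; guard registration renewal 376 days ago vs limit 365 → not met
10. incident-reporting audit 202 days ago vs limit 180 → not met
11. agency license certificate absent → not met
Not met: 1, 2, 3, 4, 7, 9, 10, 11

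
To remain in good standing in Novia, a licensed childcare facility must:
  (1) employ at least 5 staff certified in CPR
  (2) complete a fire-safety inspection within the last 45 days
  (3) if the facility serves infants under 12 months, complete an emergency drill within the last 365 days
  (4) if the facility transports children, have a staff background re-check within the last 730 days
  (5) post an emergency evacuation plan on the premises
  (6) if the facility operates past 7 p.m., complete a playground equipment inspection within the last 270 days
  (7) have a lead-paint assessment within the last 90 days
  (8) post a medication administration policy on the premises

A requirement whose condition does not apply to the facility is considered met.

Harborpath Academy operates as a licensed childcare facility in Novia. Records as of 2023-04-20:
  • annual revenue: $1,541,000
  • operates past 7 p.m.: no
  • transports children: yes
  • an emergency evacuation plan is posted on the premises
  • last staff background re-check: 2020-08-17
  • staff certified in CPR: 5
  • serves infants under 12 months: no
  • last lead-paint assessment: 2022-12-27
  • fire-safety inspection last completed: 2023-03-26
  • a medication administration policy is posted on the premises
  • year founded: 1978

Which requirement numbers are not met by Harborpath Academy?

1. staff certified in CPR 5 ≥ 5 → met
2. fire-safety inspection 25 days ago vs limit 45 → met
3. condition 'serves infants under 12 months' does not hold → requirement n/a → met
4. condition 'transports children' holds; staff background re-check 976 days ago vs limit 730 → not met
5. emergency evacuation plan present → met
6. condition 'operates past 7 p.m.' does not hold → requirement n/a → met
7. lead-paint assessment 114 days ago vs limit 90 → not met
8. medication administration policy present → met
Not met: 4, 7

4, 7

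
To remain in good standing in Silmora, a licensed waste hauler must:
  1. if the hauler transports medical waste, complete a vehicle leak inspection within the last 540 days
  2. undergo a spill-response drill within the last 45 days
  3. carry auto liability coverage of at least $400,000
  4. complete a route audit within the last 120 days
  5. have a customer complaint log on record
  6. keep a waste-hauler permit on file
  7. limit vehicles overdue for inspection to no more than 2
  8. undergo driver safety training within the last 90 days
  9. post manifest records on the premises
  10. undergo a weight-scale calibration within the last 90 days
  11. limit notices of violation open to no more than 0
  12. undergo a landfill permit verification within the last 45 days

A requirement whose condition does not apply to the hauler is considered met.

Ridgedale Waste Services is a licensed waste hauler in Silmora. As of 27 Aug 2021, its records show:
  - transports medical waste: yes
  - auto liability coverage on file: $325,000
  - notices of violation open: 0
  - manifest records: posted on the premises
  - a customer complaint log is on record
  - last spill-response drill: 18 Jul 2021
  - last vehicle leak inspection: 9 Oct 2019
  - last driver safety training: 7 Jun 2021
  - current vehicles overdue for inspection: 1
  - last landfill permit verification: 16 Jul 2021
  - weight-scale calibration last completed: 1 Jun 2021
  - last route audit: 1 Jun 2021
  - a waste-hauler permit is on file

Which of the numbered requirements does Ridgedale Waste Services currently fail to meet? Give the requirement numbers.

1, 3

1. condition 'transports medical waste' holds; vehicle leak inspection 688 days ago vs limit 540 → not met
2. spill-response drill 40 days ago vs limit 45 → met
3. auto liability coverage $325,000 < $400,000 → not met
4. route audit 87 days ago vs limit 120 → met
5. customer complaint log present → met
6. waste-hauler permit present → met
7. vehicles overdue for inspection 1 ≤ 2 → met
8. driver safety training 81 days ago vs limit 90 → met
9. manifest records present → met
10. weight-scale calibration 87 days ago vs limit 90 → met
11. notices of violation open 0 ≤ 0 → met
12. landfill permit verification 42 days ago vs limit 45 → met
Not met: 1, 3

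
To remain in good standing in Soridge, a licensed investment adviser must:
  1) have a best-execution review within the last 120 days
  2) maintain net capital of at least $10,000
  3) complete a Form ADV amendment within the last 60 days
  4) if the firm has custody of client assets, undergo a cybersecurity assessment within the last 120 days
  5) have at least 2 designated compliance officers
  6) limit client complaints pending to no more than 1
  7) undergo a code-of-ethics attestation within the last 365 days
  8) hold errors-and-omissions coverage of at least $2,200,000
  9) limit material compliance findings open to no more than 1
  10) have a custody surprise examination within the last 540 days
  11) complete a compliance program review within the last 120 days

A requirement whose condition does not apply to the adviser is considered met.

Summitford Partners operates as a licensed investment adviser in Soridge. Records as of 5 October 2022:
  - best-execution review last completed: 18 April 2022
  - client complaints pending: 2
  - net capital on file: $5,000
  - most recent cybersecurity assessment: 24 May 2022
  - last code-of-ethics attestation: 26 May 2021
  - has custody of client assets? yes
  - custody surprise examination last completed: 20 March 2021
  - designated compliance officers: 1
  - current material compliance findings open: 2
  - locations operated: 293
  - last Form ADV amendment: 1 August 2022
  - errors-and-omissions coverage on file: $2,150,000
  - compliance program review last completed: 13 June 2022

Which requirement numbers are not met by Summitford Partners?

1. best-execution review 170 days ago vs limit 120 → not met
2. net capital $5,000 < $10,000 → not met
3. Form ADV amendment 65 days ago vs limit 60 → not met
4. condition 'has custody of client assets' holds; cybersecurity assessment 134 days ago vs limit 120 → not met
5. designated compliance officers 1 < 2 → not met
6. client complaints pending 2 > 1 → not met
7. code-of-ethics attestation 497 days ago vs limit 365 → not met
8. errors-and-omissions coverage $2,150,000 < $2,200,000 → not met
9. material compliance findings open 2 > 1 → not met
10. custody surprise examination 564 days ago vs limit 540 → not met
11. compliance program review 114 days ago vs limit 120 → met
Not met: 1, 2, 3, 4, 5, 6, 7, 8, 9, 10

1, 2, 3, 4, 5, 6, 7, 8, 9, 10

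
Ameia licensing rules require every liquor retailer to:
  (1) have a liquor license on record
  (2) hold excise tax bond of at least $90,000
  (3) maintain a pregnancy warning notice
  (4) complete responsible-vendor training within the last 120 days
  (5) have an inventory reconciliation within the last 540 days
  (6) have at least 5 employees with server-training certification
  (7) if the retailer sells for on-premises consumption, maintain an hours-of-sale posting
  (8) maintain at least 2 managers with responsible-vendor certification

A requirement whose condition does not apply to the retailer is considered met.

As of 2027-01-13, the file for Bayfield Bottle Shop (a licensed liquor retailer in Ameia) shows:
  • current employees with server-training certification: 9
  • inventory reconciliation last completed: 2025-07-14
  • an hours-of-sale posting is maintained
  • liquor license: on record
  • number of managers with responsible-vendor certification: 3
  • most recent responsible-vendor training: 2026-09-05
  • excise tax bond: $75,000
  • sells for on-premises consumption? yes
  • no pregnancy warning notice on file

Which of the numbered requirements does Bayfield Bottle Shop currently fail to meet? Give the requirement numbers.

2, 3, 4, 5

1. liquor license present → met
2. excise tax bond $75,000 < $90,000 → not met
3. pregnancy warning notice absent → not met
4. responsible-vendor training 130 days ago vs limit 120 → not met
5. inventory reconciliation 548 days ago vs limit 540 → not met
6. employees with server-training certification 9 ≥ 5 → met
7. condition 'sells for on-premises consumption' holds; hours-of-sale posting present → met
8. managers with responsible-vendor certification 3 ≥ 2 → met
Not met: 2, 3, 4, 5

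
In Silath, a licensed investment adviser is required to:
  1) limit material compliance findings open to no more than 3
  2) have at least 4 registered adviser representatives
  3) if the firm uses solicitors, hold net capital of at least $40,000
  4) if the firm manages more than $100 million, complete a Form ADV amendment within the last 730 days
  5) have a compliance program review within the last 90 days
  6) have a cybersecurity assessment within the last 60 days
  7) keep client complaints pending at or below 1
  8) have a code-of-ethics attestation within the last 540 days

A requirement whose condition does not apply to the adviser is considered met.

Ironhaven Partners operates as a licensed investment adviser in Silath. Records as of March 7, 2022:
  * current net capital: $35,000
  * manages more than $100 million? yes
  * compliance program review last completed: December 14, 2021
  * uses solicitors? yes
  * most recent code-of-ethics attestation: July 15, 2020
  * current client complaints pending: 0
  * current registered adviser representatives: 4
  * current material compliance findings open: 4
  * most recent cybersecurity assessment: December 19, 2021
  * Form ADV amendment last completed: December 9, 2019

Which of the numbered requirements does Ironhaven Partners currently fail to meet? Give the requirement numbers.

1, 3, 4, 6, 8

1. material compliance findings open 4 > 3 → not met
2. registered adviser representatives 4 ≥ 4 → met
3. condition 'uses solicitors' holds; net capital $35,000 < $40,000 → not met
4. condition 'manages more than $100 million' holds; Form ADV amendment 819 days ago vs limit 730 → not met
5. compliance program review 83 days ago vs limit 90 → met
6. cybersecurity assessment 78 days ago vs limit 60 → not met
7. client complaints pending 0 ≤ 1 → met
8. code-of-ethics attestation 600 days ago vs limit 540 → not met
Not met: 1, 3, 4, 6, 8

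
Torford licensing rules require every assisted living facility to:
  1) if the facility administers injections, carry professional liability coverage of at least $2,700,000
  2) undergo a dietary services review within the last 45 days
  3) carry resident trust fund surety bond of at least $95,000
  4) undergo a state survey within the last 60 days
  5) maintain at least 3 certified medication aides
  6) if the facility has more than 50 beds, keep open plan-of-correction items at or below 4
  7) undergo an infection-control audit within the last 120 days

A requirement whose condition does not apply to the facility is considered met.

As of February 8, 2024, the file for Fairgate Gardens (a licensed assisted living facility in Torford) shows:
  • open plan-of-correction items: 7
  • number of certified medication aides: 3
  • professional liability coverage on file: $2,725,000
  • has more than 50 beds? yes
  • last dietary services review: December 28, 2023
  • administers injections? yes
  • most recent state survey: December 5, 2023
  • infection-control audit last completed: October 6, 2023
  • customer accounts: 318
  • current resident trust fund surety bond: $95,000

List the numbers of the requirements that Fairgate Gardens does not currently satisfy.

1. condition 'administers injections' holds; professional liability coverage $2,725,000 ≥ $2,700,000 → met
2. dietary services review 42 days ago vs limit 45 → met
3. resident trust fund surety bond $95,000 ≥ $95,000 → met
4. state survey 65 days ago vs limit 60 → not met
5. certified medication aides 3 ≥ 3 → met
6. condition 'has more than 50 beds' holds; open plan-of-correction items 7 > 4 → not met
7. infection-control audit 125 days ago vs limit 120 → not met
Not met: 4, 6, 7

4, 6, 7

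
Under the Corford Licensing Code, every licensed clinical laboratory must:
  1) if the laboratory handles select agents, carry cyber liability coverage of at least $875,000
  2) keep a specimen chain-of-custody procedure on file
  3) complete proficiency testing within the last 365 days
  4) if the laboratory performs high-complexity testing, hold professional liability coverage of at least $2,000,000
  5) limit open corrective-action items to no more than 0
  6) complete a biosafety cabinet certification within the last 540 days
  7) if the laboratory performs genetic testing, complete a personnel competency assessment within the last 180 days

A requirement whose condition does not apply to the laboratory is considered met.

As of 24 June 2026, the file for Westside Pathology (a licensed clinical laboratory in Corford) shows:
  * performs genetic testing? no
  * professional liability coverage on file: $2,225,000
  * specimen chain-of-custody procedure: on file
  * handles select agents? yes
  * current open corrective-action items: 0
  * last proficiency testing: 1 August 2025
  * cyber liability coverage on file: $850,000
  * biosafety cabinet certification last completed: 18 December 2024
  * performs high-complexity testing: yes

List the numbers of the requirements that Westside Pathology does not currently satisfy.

1, 6

1. condition 'handles select agents' holds; cyber liability coverage $850,000 < $875,000 → not met
2. specimen chain-of-custody procedure present → met
3. proficiency testing 327 days ago vs limit 365 → met
4. condition 'performs high-complexity testing' holds; professional liability coverage $2,225,000 ≥ $2,000,000 → met
5. open corrective-action items 0 ≤ 0 → met
6. biosafety cabinet certification 553 days ago vs limit 540 → not met
7. condition 'performs genetic testing' does not hold → requirement n/a → met
Not met: 1, 6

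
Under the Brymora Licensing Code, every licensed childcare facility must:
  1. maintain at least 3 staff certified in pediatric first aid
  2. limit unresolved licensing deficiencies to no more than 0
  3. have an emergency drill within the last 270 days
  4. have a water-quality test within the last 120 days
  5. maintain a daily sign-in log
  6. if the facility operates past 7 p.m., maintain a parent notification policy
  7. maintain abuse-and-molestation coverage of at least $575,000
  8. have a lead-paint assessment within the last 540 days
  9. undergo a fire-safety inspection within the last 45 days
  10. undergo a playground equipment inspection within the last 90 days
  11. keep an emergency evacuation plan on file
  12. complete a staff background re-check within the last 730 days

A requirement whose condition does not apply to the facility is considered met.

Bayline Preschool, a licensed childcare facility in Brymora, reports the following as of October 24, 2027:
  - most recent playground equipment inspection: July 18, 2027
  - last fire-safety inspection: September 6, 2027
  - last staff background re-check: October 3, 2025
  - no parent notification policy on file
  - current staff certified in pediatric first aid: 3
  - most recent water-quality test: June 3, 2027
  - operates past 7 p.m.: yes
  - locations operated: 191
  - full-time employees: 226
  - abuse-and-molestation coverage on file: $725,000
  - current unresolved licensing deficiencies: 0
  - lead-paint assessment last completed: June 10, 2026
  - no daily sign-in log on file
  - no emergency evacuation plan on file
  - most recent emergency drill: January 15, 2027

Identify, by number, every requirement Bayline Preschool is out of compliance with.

1. staff certified in pediatric first aid 3 ≥ 3 → met
2. unresolved licensing deficiencies 0 ≤ 0 → met
3. emergency drill 282 days ago vs limit 270 → not met
4. water-quality test 143 days ago vs limit 120 → not met
5. daily sign-in log absent → not met
6. condition 'operates past 7 p.m.' holds; parent notification policy absent → not met
7. abuse-and-molestation coverage $725,000 ≥ $575,000 → met
8. lead-paint assessment 501 days ago vs limit 540 → met
9. fire-safety inspection 48 days ago vs limit 45 → not met
10. playground equipment inspection 98 days ago vs limit 90 → not met
11. emergency evacuation plan absent → not met
12. staff background re-check 751 days ago vs limit 730 → not met
Not met: 3, 4, 5, 6, 9, 10, 11, 12

3, 4, 5, 6, 9, 10, 11, 12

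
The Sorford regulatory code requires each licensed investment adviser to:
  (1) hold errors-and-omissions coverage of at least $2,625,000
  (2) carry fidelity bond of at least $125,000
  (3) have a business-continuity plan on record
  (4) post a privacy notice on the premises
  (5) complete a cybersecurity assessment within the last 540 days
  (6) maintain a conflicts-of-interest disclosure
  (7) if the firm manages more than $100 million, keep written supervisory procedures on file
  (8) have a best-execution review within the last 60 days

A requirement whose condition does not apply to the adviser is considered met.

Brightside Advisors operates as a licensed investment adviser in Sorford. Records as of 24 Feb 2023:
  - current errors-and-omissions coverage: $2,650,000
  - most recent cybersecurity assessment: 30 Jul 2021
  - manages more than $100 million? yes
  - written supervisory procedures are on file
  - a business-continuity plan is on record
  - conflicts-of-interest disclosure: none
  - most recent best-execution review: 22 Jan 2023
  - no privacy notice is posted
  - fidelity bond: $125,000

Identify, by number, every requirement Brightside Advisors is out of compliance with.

4, 5, 6

1. errors-and-omissions coverage $2,650,000 ≥ $2,625,000 → met
2. fidelity bond $125,000 ≥ $125,000 → met
3. business-continuity plan present → met
4. privacy notice absent → not met
5. cybersecurity assessment 574 days ago vs limit 540 → not met
6. conflicts-of-interest disclosure absent → not met
7. condition 'manages more than $100 million' holds; written supervisory procedures present → met
8. best-execution review 33 days ago vs limit 60 → met
Not met: 4, 5, 6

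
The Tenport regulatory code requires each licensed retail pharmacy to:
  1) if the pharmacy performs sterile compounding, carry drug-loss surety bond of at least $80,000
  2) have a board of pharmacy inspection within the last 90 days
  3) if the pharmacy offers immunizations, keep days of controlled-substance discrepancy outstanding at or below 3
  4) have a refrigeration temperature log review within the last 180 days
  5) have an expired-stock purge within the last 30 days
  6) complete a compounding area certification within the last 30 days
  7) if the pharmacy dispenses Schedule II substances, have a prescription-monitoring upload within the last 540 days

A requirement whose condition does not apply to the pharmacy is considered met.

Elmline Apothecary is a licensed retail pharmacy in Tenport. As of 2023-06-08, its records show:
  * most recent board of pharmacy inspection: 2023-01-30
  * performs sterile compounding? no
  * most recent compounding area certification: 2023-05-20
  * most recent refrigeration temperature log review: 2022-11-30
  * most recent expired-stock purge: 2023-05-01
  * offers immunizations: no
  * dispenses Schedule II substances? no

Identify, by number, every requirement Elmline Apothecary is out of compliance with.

2, 4, 5

1. condition 'performs sterile compounding' does not hold → requirement n/a → met
2. board of pharmacy inspection 129 days ago vs limit 90 → not met
3. condition 'offers immunizations' does not hold → requirement n/a → met
4. refrigeration temperature log review 190 days ago vs limit 180 → not met
5. expired-stock purge 38 days ago vs limit 30 → not met
6. compounding area certification 19 days ago vs limit 30 → met
7. condition 'dispenses Schedule II substances' does not hold → requirement n/a → met
Not met: 2, 4, 5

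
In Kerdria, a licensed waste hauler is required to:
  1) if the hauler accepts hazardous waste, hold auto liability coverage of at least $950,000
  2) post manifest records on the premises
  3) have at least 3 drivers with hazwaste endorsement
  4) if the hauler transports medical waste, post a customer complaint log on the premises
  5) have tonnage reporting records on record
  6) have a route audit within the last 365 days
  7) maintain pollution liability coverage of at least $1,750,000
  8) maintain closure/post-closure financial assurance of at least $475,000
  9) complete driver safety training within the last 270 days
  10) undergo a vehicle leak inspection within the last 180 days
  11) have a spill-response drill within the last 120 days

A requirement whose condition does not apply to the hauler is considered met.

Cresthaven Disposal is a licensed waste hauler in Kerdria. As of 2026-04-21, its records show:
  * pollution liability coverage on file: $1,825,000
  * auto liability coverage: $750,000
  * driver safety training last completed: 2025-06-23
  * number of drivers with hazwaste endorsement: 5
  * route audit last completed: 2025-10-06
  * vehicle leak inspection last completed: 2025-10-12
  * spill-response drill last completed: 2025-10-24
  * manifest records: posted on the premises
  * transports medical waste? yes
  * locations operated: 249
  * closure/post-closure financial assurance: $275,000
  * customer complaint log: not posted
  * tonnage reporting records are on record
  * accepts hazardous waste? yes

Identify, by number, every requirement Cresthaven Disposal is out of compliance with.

1, 4, 8, 9, 10, 11

1. condition 'accepts hazardous waste' holds; auto liability coverage $750,000 < $950,000 → not met
2. manifest records present → met
3. drivers with hazwaste endorsement 5 ≥ 3 → met
4. condition 'transports medical waste' holds; customer complaint log absent → not met
5. tonnage reporting records present → met
6. route audit 197 days ago vs limit 365 → met
7. pollution liability coverage $1,825,000 ≥ $1,750,000 → met
8. closure/post-closure financial assurance $275,000 < $475,000 → not met
9. driver safety training 302 days ago vs limit 270 → not met
10. vehicle leak inspection 191 days ago vs limit 180 → not met
11. spill-response drill 179 days ago vs limit 120 → not met
Not met: 1, 4, 8, 9, 10, 11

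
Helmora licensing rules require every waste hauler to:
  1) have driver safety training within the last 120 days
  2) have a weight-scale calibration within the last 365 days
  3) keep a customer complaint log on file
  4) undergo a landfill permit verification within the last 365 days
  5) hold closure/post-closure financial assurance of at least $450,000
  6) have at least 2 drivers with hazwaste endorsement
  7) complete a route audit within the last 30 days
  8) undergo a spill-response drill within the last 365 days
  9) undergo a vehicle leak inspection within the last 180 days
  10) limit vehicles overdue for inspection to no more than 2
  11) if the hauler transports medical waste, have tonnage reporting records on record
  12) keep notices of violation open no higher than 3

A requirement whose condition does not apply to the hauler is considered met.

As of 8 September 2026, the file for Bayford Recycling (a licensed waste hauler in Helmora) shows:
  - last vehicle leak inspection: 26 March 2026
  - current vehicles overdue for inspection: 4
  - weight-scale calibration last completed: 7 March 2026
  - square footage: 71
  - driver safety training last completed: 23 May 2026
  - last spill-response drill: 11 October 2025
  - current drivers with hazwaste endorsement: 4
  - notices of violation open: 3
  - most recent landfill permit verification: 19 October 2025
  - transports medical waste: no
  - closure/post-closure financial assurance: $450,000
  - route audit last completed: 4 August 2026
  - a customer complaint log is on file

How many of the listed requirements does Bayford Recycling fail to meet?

1. driver safety training 108 days ago vs limit 120 → met
2. weight-scale calibration 185 days ago vs limit 365 → met
3. customer complaint log present → met
4. landfill permit verification 324 days ago vs limit 365 → met
5. closure/post-closure financial assurance $450,000 ≥ $450,000 → met
6. drivers with hazwaste endorsement 4 ≥ 2 → met
7. route audit 35 days ago vs limit 30 → not met
8. spill-response drill 332 days ago vs limit 365 → met
9. vehicle leak inspection 166 days ago vs limit 180 → met
10. vehicles overdue for inspection 4 > 2 → not met
11. condition 'transports medical waste' does not hold → requirement n/a → met
12. notices of violation open 3 ≤ 3 → met
Not met: 2 of 12

2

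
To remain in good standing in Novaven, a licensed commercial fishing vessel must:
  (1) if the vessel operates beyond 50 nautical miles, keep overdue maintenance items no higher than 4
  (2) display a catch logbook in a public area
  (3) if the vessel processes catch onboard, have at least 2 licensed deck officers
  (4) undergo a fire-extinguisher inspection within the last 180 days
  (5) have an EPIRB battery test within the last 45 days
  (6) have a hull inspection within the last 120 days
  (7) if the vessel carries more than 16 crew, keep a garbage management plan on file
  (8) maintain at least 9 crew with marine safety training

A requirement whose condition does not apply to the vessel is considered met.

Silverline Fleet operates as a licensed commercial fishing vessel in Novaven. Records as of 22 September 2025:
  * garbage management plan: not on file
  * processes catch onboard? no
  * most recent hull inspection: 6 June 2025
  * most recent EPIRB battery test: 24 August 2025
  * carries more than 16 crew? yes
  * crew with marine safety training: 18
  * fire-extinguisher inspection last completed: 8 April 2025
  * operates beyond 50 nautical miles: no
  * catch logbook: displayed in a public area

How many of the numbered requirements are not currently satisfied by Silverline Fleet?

1

1. condition 'operates beyond 50 nautical miles' does not hold → requirement n/a → met
2. catch logbook present → met
3. condition 'processes catch onboard' does not hold → requirement n/a → met
4. fire-extinguisher inspection 167 days ago vs limit 180 → met
5. EPIRB battery test 29 days ago vs limit 45 → met
6. hull inspection 108 days ago vs limit 120 → met
7. condition 'carries more than 16 crew' holds; garbage management plan absent → not met
8. crew with marine safety training 18 ≥ 9 → met
Not met: 1 of 8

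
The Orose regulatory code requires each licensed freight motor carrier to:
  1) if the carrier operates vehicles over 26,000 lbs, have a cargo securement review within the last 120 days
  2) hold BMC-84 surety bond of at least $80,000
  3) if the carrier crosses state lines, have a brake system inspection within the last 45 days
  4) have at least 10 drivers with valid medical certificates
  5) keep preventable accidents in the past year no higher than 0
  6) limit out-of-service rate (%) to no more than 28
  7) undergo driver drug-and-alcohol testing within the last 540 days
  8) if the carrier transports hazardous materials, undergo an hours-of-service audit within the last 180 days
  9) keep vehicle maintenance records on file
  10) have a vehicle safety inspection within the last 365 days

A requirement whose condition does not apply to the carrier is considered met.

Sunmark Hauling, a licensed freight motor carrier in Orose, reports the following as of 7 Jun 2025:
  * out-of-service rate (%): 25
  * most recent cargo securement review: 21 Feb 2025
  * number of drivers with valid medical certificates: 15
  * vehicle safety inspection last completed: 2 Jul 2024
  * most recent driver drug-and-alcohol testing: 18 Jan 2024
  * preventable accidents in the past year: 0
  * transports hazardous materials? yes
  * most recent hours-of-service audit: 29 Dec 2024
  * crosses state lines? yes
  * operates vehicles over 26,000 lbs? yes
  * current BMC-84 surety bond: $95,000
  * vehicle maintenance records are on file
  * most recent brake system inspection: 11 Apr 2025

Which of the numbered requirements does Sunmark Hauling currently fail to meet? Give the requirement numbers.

3

1. condition 'operates vehicles over 26,000 lbs' holds; cargo securement review 106 days ago vs limit 120 → met
2. BMC-84 surety bond $95,000 ≥ $80,000 → met
3. condition 'crosses state lines' holds; brake system inspection 57 days ago vs limit 45 → not met
4. drivers with valid medical certificates 15 ≥ 10 → met
5. preventable accidents in the past year 0 ≤ 0 → met
6. out-of-service rate (%) 25 ≤ 28 → met
7. driver drug-and-alcohol testing 506 days ago vs limit 540 → met
8. condition 'transports hazardous materials' holds; hours-of-service audit 160 days ago vs limit 180 → met
9. vehicle maintenance records present → met
10. vehicle safety inspection 340 days ago vs limit 365 → met
Not met: 3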